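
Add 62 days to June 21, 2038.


August 22, 2038

Start: June 21, 2038
Add 62 days
June 21 → July 1: 30 - 21 + 1 = 10 days (62 - 10 = 52 left)
July 1 → August 1: 31 - 1 + 1 = 31 days (52 - 31 = 21 left)
August 1 + 21 = August 22, 2038


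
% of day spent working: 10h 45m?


Time: 645 minutes
Day: 1440 minutes
Percentage = (645/1440) × 100 ≈ 44.8%

44.8%


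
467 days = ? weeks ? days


Weeks: 467 ÷ 7 = 66 remainder 5

66 weeks 5 days


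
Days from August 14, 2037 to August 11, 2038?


362 days

From August 14, 2037 to August 11, 2038
Rest of August 2037: 31 - 14 = 17
Full months: September 30, October 31, November 30, December 31, January 31, February 2038 28, March 31, April 30, May 31, June 30, July 31
Days into August 2038: 11
Total = 17 + 30 + 31 + 30 + 31 + 31 + 28 + 31 + 30 + 31 + 30 + 31 + 11 = 362 days


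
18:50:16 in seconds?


67816 seconds

Hours: 18 × 3600 = 64800
Minutes: 50 × 60 = 3000
Seconds: 16
Total = 64800 + 3000 + 16 = 67816


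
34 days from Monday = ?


Start: Monday (index 0)
(0 + 34) mod 7
= 34 mod 7
= 6
Index 6 → Sunday

Sunday


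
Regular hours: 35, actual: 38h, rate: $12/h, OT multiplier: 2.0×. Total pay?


$492.00

Regular: 35h × $12 = $420.00
Overtime: 38 - 35 = 3h
OT pay: 3h × $12 × 2.0 = $72.00
Total = $420.00 + $72.00 = $492.00


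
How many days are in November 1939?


30 days

Month: November (month 11)
November has 30 days


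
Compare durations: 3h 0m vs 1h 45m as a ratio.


Duration 1: 180 minutes
Duration 2: 105 minutes
Ratio = 180:105
GCD = 15
Simplified = 12:7
As a decimal: 12/7 ≈ 1.71

12:7 (1.71)


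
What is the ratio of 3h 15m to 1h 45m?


Duration 1: 195 minutes
Duration 2: 105 minutes
Ratio = 195:105
GCD = 15
Simplified = 13:7
As a decimal: 13/7 ≈ 1.86

13:7 (1.86)


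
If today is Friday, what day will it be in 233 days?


Start: Friday (index 4)
(4 + 233) mod 7
= 237 mod 7
= 6
Index 6 → Sunday

Sunday


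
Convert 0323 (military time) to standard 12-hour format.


Hour: 3
3 < 12 → AM

3:23 AM


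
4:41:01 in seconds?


16861 seconds

Hours: 4 × 3600 = 14400
Minutes: 41 × 60 = 2460
Seconds: 1
Total = 14400 + 2460 + 1 = 16861


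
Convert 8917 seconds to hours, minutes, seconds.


2h 28m 37s

Hours: 8917 ÷ 3600 = 2 remainder 1717
Minutes: 1717 ÷ 60 = 28 remainder 37
Seconds: 37


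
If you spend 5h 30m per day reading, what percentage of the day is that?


22.9%

Time: 330 minutes
Day: 1440 minutes
Percentage = (330/1440) × 100 ≈ 22.9%


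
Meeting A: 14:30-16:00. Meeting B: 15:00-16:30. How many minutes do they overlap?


Meeting A: 870-960 (in minutes from midnight)
Meeting B: 900-990
Overlap start = max(870, 900) = 900
Overlap end = min(960, 990) = 960
Overlap = max(0, 960 - 900) = 60 min

60 minutes


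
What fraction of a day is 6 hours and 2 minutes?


Total minutes: 6×60 + 2 = 362
Day = 24×60 = 1440 minutes
Fraction = 362/1440 ≈ 0.2514
As a percentage: 362/1440 × 100 ≈ 25.14%

0.2514 (25.14%)


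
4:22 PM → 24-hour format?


16:22

Input: 4:22 PM
PM: 4 + 12 = 16


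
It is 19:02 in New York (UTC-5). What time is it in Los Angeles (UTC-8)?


Time difference = UTC-8 - UTC-5 = -3 hours
New hour = (19 -3) mod 24
= 16 mod 24 = 16
Minutes unchanged → 16:02

16:02


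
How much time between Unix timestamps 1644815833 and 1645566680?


750847 seconds (208.6 hours / 8.69 days)

Difference = 1645566680 - 1644815833 = 750847 seconds
In hours: 750847 / 3600 ≈ 208.6
In days: 750847 / 86400 ≈ 8.69


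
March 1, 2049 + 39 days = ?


April 9, 2049

Start: March 1, 2049
Add 39 days
March 1 → April 1: 31 - 1 + 1 = 31 days (39 - 31 = 8 left)
April 1 + 8 = April 9, 2049


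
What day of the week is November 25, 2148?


Monday

Zeller's congruence:
q=25, m=11, k=48, j=21
h = (25 + ⌊13×12/5⌋ + 48 + ⌊48/4⌋ + ⌊21/4⌋ - 2×21) mod 7
= (25 + 31 + 48 + 12 + 5 - 42) mod 7
= 79 mod 7 = 2
h=2 → Monday


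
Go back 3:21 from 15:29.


Start: 929 minutes from midnight
Subtract: 201 minutes
Remaining: 929 - 201 = 728
Hours: 12, Minutes: 8

12:08


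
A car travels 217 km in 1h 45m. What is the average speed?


Distance: 217 km
Time: 1h 45m = 105 min = 105/60 = 7/4 hours
Speed = 217 ÷ (7/4) = 217 × 4 / 7 = 868/7 = 124.0 km/h

124.0 km/h


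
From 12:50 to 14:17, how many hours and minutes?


End time in minutes: 14×60 + 17 = 857
Start time in minutes: 12×60 + 50 = 770
Difference = 857 - 770 = 87 minutes
= 1 hours 27 minutes

1h 27m


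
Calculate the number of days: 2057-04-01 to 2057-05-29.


From April 1, 2057 to May 29, 2057
Rest of April 2057: 30 - 1 = 29
Days into May 2057: 29
Total = 29 + 29 = 58 days

58 days


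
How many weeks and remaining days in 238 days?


Weeks: 238 ÷ 7 = 34 remainder 0

34 weeks 0 days


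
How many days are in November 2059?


Month: November (month 11)
November has 30 days

30 days


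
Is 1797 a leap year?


Rules: divisible by 4 AND (not by 100 OR by 400)
1797 ÷ 4 = 449 remainder 1 → not divisible by 4
Not divisible by 4 → not a leap year

No


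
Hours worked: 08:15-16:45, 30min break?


Total time = (16×60+45) - (8×60+15)
= 1005 - 495 = 510 min
Minus break: 510 - 30 = 480 min
= 8h 0m

8h 0m (480 minutes)


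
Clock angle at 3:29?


Hour hand = 3×30 + 29×0.5 = 104.5°
Minute hand = 29×6 = 174°
Difference = |104.5 - 174| = 69.5°

69.5°


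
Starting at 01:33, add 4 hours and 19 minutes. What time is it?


05:52

Start: 93 minutes from midnight
Add: 259 minutes
Total: 352 minutes
Hours: 352 ÷ 60 = 5 remainder 52


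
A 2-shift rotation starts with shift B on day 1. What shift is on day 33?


Shift B

Shifts: A, B
Start: B (index 1)
Day 33: (1 + 33 - 1) mod 2
= 33 mod 2
= 1
Index 1 → shift B


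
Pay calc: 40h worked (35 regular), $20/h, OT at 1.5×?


$850.00

Regular: 35h × $20 = $700.00
Overtime: 40 - 35 = 5h
OT pay: 5h × $20 × 1.5 = $150.00
Total = $700.00 + $150.00 = $850.00


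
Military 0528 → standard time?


5:28 AM

Hour: 5
5 < 12 → AM


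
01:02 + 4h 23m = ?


Start: 62 minutes from midnight
Add: 263 minutes
Total: 325 minutes
Hours: 325 ÷ 60 = 5 remainder 25

05:25


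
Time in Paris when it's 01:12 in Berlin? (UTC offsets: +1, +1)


Time difference = UTC+1 - UTC+1 = +0 hours
New hour = (1 + 0) mod 24
= 1 mod 24 = 1
Minutes unchanged → 01:12

01:12


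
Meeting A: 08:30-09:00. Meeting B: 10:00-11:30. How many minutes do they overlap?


0 minutes

Meeting A: 510-540 (in minutes from midnight)
Meeting B: 600-690
Overlap start = max(510, 600) = 600
Overlap end = min(540, 690) = 540
Overlap = max(0, 540 - 600) = 0 min


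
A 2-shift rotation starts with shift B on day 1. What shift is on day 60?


Shifts: A, B
Start: B (index 1)
Day 60: (1 + 60 - 1) mod 2
= 60 mod 2
= 0
Index 0 → shift A

Shift A


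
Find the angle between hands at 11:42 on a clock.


Hour hand = 11×30 + 42×0.5 = 351.0°
Minute hand = 42×6 = 252°
Difference = |351.0 - 252| = 99.0°

99.0°


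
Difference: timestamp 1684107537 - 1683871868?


235669 seconds (65.5 hours / 2.73 days)

Difference = 1684107537 - 1683871868 = 235669 seconds
In hours: 235669 / 3600 ≈ 65.5
In days: 235669 / 86400 ≈ 2.73


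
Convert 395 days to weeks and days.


Weeks: 395 ÷ 7 = 56 remainder 3

56 weeks 3 days


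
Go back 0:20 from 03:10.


02:50

Start: 190 minutes from midnight
Subtract: 20 minutes
Remaining: 190 - 20 = 170
Hours: 2, Minutes: 50


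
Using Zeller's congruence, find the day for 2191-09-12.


Zeller's congruence:
q=12, m=9, k=91, j=21
h = (12 + ⌊13×10/5⌋ + 91 + ⌊91/4⌋ + ⌊21/4⌋ - 2×21) mod 7
= (12 + 26 + 91 + 22 + 5 - 42) mod 7
= 114 mod 7 = 2
h=2 → Monday

Monday


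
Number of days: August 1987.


Month: August (month 8)
August has 31 days

31 days


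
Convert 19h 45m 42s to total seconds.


Hours: 19 × 3600 = 68400
Minutes: 45 × 60 = 2700
Seconds: 42
Total = 68400 + 2700 + 42 = 71142

71142 seconds


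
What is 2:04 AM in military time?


02:04

Input: 2:04 AM
AM hour stays: 2


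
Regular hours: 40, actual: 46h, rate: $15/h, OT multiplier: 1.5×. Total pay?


Regular: 40h × $15 = $600.00
Overtime: 46 - 40 = 6h
OT pay: 6h × $15 × 1.5 = $135.00
Total = $600.00 + $135.00 = $735.00

$735.00


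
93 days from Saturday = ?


Monday

Start: Saturday (index 5)
(5 + 93) mod 7
= 98 mod 7
= 0
Index 0 → Monday


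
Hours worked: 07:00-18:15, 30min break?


10h 45m (645 minutes)

Total time = (18×60+15) - (7×60+0)
= 1095 - 420 = 675 min
Minus break: 675 - 30 = 645 min
= 10h 45m


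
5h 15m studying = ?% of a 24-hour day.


Time: 315 minutes
Day: 1440 minutes
Percentage = (315/1440) × 100 ≈ 21.9%

21.9%


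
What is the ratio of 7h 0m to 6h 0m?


Duration 1: 420 minutes
Duration 2: 360 minutes
Ratio = 420:360
GCD = 60
Simplified = 7:6
As a decimal: 7/6 ≈ 1.17

7:6 (1.17)


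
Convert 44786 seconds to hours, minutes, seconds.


12h 26m 26s

Hours: 44786 ÷ 3600 = 12 remainder 1586
Minutes: 1586 ÷ 60 = 26 remainder 26
Seconds: 26


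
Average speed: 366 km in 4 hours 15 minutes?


Distance: 366 km
Time: 4h 15m = 255 min = 255/60 = 17/4 hours
Speed = 366 ÷ (17/4) = 366 × 4 / 17 = 1464/17 ≈ 86.1 km/h

86.1 km/h


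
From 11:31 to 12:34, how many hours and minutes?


1h 3m

End time in minutes: 12×60 + 34 = 754
Start time in minutes: 11×60 + 31 = 691
Difference = 754 - 691 = 63 minutes
= 1 hours 3 minutes


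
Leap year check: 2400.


Yes

Rules: divisible by 4 AND (not by 100 OR by 400)
2400 ÷ 4 = 600 exactly → divisible by 4
2400 ÷ 100 = 24 exactly → divisible by 100
2400 ÷ 400 = 6 exactly → divisible by 400
Divisible by 400 → leap year


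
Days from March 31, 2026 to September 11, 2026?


164 days

From March 31, 2026 to September 11, 2026
Rest of March 2026: 31 - 31 = 0
Full months: April 30, May 31, June 30, July 31, August 31
Days into September 2026: 11
Total = 0 + 30 + 31 + 30 + 31 + 31 + 11 = 164 days


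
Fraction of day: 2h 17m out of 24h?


0.0951 (9.51%)

Total minutes: 2×60 + 17 = 137
Day = 24×60 = 1440 minutes
Fraction = 137/1440 ≈ 0.0951
As a percentage: 137/1440 × 100 ≈ 9.51%


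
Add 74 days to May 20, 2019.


Start: May 20, 2019
Add 74 days
May 20 → June 1: 31 - 20 + 1 = 12 days (74 - 12 = 62 left)
June 1 → July 1: 30 - 1 + 1 = 30 days (62 - 30 = 32 left)
July 1 → August 1: 31 - 1 + 1 = 31 days (32 - 31 = 1 left)
August 1 + 1 = August 2, 2019

August 2, 2019


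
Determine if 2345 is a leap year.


No

Rules: divisible by 4 AND (not by 100 OR by 400)
2345 ÷ 4 = 586 remainder 1 → not divisible by 4
Not divisible by 4 → not a leap year


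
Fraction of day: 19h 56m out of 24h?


0.8306 (83.06%)

Total minutes: 19×60 + 56 = 1196
Day = 24×60 = 1440 minutes
Fraction = 1196/1440 ≈ 0.8306
As a percentage: 1196/1440 × 100 ≈ 83.06%


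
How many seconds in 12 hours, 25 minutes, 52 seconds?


Hours: 12 × 3600 = 43200
Minutes: 25 × 60 = 1500
Seconds: 52
Total = 43200 + 1500 + 52 = 44752

44752 seconds


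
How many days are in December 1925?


Month: December (month 12)
December has 31 days

31 days


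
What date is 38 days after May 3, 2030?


June 10, 2030

Start: May 3, 2030
Add 38 days
May 3 → June 1: 31 - 3 + 1 = 29 days (38 - 29 = 9 left)
June 1 + 9 = June 10, 2030


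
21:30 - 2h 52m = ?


18:38

Start: 1290 minutes from midnight
Subtract: 172 minutes
Remaining: 1290 - 172 = 1118
Hours: 18, Minutes: 38


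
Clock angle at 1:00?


Hour hand = 1×30 + 0×0.5 = 30.0°
Minute hand = 0×6 = 0°
Difference = |30.0 - 0| = 30.0°

30.0°


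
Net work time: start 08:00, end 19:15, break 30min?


10h 45m (645 minutes)

Total time = (19×60+15) - (8×60+0)
= 1155 - 480 = 675 min
Minus break: 675 - 30 = 645 min
= 10h 45m


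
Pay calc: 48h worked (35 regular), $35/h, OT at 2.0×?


$2135.00

Regular: 35h × $35 = $1225.00
Overtime: 48 - 35 = 13h
OT pay: 13h × $35 × 2.0 = $910.00
Total = $1225.00 + $910.00 = $2135.00


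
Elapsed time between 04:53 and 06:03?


End time in minutes: 6×60 + 3 = 363
Start time in minutes: 4×60 + 53 = 293
Difference = 363 - 293 = 70 minutes
= 1 hours 10 minutes

1h 10m


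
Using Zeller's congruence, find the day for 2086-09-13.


Zeller's congruence:
q=13, m=9, k=86, j=20
h = (13 + ⌊13×10/5⌋ + 86 + ⌊86/4⌋ + ⌊20/4⌋ - 2×20) mod 7
= (13 + 26 + 86 + 21 + 5 - 40) mod 7
= 111 mod 7 = 6
h=6 → Friday

Friday


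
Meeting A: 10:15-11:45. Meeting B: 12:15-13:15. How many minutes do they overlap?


Meeting A: 615-705 (in minutes from midnight)
Meeting B: 735-795
Overlap start = max(615, 735) = 735
Overlap end = min(705, 795) = 705
Overlap = max(0, 705 - 735) = 0 min

0 minutes


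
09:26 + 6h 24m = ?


15:50

Start: 566 minutes from midnight
Add: 384 minutes
Total: 950 minutes
Hours: 950 ÷ 60 = 15 remainder 50


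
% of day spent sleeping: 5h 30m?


Time: 330 minutes
Day: 1440 minutes
Percentage = (330/1440) × 100 ≈ 22.9%

22.9%


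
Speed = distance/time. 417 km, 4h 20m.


Distance: 417 km
Time: 4h 20m = 260 min = 260/60 = 13/3 hours
Speed = 417 ÷ (13/3) = 417 × 3 / 13 = 1251/13 ≈ 96.2 km/h

96.2 km/h


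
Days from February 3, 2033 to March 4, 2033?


29 days

From February 3, 2033 to March 4, 2033
Rest of February 2033: 28 - 3 = 25
Days into March 2033: 4
Total = 25 + 4 = 29 days


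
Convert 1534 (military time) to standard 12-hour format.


Hour: 15
15 - 12 = 3 → PM

3:34 PM


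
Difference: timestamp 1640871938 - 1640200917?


671021 seconds (186.4 hours / 7.77 days)

Difference = 1640871938 - 1640200917 = 671021 seconds
In hours: 671021 / 3600 ≈ 186.4
In days: 671021 / 86400 ≈ 7.77


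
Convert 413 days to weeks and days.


Weeks: 413 ÷ 7 = 59 remainder 0

59 weeks 0 days


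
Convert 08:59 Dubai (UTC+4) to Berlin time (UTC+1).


Time difference = UTC+1 - UTC+4 = -3 hours
New hour = (8 -3) mod 24
= 5 mod 24 = 5
Minutes unchanged → 05:59

05:59


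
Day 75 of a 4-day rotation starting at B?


Shift D

Shifts: A, B, C, D
Start: B (index 1)
Day 75: (1 + 75 - 1) mod 4
= 75 mod 4
= 3
Index 3 → shift D


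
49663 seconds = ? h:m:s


Hours: 49663 ÷ 3600 = 13 remainder 2863
Minutes: 2863 ÷ 60 = 47 remainder 43
Seconds: 43

13h 47m 43s


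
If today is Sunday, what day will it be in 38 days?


Start: Sunday (index 6)
(6 + 38) mod 7
= 44 mod 7
= 2
Index 2 → Wednesday

Wednesday


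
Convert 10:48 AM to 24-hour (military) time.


Input: 10:48 AM
AM hour stays: 10

10:48


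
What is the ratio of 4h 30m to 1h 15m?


Duration 1: 270 minutes
Duration 2: 75 minutes
Ratio = 270:75
GCD = 15
Simplified = 18:5
As a decimal: 18/5 = 3.60

18:5 (3.60)


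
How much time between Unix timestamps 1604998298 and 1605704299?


706001 seconds (196.1 hours / 8.17 days)

Difference = 1605704299 - 1604998298 = 706001 seconds
In hours: 706001 / 3600 ≈ 196.1
In days: 706001 / 86400 ≈ 8.17


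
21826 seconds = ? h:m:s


6h 3m 46s

Hours: 21826 ÷ 3600 = 6 remainder 226
Minutes: 226 ÷ 60 = 3 remainder 46
Seconds: 46


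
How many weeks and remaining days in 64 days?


9 weeks 1 days

Weeks: 64 ÷ 7 = 9 remainder 1


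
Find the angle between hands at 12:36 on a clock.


162.0°

Hour hand (12 ≡ 0 on the dial): 0×30 + 36×0.5 = 18.0°
Minute hand = 36×6 = 216°
Difference = |18.0 - 216| = 198.0°
Since > 180°: 360 - 198.0 = 162.0°


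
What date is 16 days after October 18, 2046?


Start: October 18, 2046
Add 16 days
October 18 → November 1: 31 - 18 + 1 = 14 days (16 - 14 = 2 left)
November 1 + 2 = November 3, 2046

November 3, 2046


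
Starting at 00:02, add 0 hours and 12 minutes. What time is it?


00:14

Start: 2 minutes from midnight
Add: 12 minutes
Total: 14 minutes
Hours: 14 ÷ 60 = 0 remainder 14


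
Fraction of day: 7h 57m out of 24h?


0.3313 (33.13%)

Total minutes: 7×60 + 57 = 477
Day = 24×60 = 1440 minutes
Fraction = 477/1440 ≈ 0.3313
As a percentage: 477/1440 × 100 ≈ 33.13%


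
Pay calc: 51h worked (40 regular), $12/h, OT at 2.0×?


$744.00

Regular: 40h × $12 = $480.00
Overtime: 51 - 40 = 11h
OT pay: 11h × $12 × 2.0 = $264.00
Total = $480.00 + $264.00 = $744.00


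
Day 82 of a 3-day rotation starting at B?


Shifts: A, B, C
Start: B (index 1)
Day 82: (1 + 82 - 1) mod 3
= 82 mod 3
= 1
Index 1 → shift B

Shift B


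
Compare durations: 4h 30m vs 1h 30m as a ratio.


Duration 1: 270 minutes
Duration 2: 90 minutes
Ratio = 270:90
GCD = 90
Simplified = 3:1
As a decimal: 3/1 = 3.00

3:1 (3.00)


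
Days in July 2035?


31 days

Month: July (month 7)
July has 31 days


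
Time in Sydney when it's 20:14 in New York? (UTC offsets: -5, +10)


11:14 (next day)

Time difference = UTC+10 - UTC-5 = +15 hours
New hour = (20 + 15) mod 24
= 35 mod 24 = 11
Minutes unchanged → 11:14; 35 ≥ 24 → next day


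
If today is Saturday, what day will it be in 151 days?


Start: Saturday (index 5)
(5 + 151) mod 7
= 156 mod 7
= 2
Index 2 → Wednesday

Wednesday


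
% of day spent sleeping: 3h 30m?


Time: 210 minutes
Day: 1440 minutes
Percentage = (210/1440) × 100 ≈ 14.6%

14.6%


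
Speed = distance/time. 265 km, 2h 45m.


96.4 km/h

Distance: 265 km
Time: 2h 45m = 165 min = 165/60 = 11/4 hours
Speed = 265 ÷ (11/4) = 265 × 4 / 11 = 1060/11 ≈ 96.4 km/h


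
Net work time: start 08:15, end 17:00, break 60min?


Total time = (17×60+0) - (8×60+15)
= 1020 - 495 = 525 min
Minus break: 525 - 60 = 465 min
= 7h 45m

7h 45m (465 minutes)


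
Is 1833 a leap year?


Rules: divisible by 4 AND (not by 100 OR by 400)
1833 ÷ 4 = 458 remainder 1 → not divisible by 4
Not divisible by 4 → not a leap year

No


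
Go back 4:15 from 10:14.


05:59

Start: 614 minutes from midnight
Subtract: 255 minutes
Remaining: 614 - 255 = 359
Hours: 5, Minutes: 59


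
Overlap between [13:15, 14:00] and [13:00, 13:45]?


Meeting A: 795-840 (in minutes from midnight)
Meeting B: 780-825
Overlap start = max(795, 780) = 795
Overlap end = min(840, 825) = 825
Overlap = max(0, 825 - 795) = 30 min

30 minutes


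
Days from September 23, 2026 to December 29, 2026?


From September 23, 2026 to December 29, 2026
Rest of September 2026: 30 - 23 = 7
Full months: October 31, November 30
Days into December 2026: 29
Total = 7 + 31 + 30 + 29 = 97 days

97 days


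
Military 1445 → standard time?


2:45 PM

Hour: 14
14 - 12 = 2 → PM


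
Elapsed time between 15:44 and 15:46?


0h 2m

End time in minutes: 15×60 + 46 = 946
Start time in minutes: 15×60 + 44 = 944
Difference = 946 - 944 = 2 minutes
= 0 hours 2 minutes


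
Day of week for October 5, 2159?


Friday

Zeller's congruence:
q=5, m=10, k=59, j=21
h = (5 + ⌊13×11/5⌋ + 59 + ⌊59/4⌋ + ⌊21/4⌋ - 2×21) mod 7
= (5 + 28 + 59 + 14 + 5 - 42) mod 7
= 69 mod 7 = 6
h=6 → Friday


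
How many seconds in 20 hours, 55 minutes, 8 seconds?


75308 seconds

Hours: 20 × 3600 = 72000
Minutes: 55 × 60 = 3300
Seconds: 8
Total = 72000 + 3300 + 8 = 75308


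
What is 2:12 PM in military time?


Input: 2:12 PM
PM: 2 + 12 = 14

14:12


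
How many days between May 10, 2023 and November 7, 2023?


From May 10, 2023 to November 7, 2023
Rest of May 2023: 31 - 10 = 21
Full months: June 30, July 31, August 31, September 30, October 31
Days into November 2023: 7
Total = 21 + 30 + 31 + 31 + 30 + 31 + 7 = 181 days

181 days


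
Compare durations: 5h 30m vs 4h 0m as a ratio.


Duration 1: 330 minutes
Duration 2: 240 minutes
Ratio = 330:240
GCD = 30
Simplified = 11:8
As a decimal: 11/8 ≈ 1.38

11:8 (1.38)


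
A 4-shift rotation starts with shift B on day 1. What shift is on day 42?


Shifts: A, B, C, D
Start: B (index 1)
Day 42: (1 + 42 - 1) mod 4
= 42 mod 4
= 2
Index 2 → shift C

Shift C


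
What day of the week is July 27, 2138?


Sunday

Zeller's congruence:
q=27, m=7, k=38, j=21
h = (27 + ⌊13×8/5⌋ + 38 + ⌊38/4⌋ + ⌊21/4⌋ - 2×21) mod 7
= (27 + 20 + 38 + 9 + 5 - 42) mod 7
= 57 mod 7 = 1
h=1 → Sunday


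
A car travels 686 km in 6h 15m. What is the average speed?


Distance: 686 km
Time: 6h 15m = 375 min = 375/60 = 25/4 hours
Speed = 686 ÷ (25/4) = 686 × 4 / 25 = 2744/25 ≈ 109.8 km/h

109.8 km/h


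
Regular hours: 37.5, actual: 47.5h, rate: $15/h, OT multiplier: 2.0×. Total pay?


$862.50

Regular: 37.5h × $15 = $562.50
Overtime: 47.5 - 37.5 = 10.0h
OT pay: 10.0h × $15 × 2.0 = $300.00
Total = $562.50 + $300.00 = $862.50


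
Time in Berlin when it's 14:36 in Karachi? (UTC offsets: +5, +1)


10:36

Time difference = UTC+1 - UTC+5 = -4 hours
New hour = (14 -4) mod 24
= 10 mod 24 = 10
Minutes unchanged → 10:36


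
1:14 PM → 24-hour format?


13:14

Input: 1:14 PM
PM: 1 + 12 = 13


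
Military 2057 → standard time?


Hour: 20
20 - 12 = 8 → PM

8:57 PM


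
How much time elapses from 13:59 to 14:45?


0h 46m

End time in minutes: 14×60 + 45 = 885
Start time in minutes: 13×60 + 59 = 839
Difference = 885 - 839 = 46 minutes
= 0 hours 46 minutes


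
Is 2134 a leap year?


Rules: divisible by 4 AND (not by 100 OR by 400)
2134 ÷ 4 = 533 remainder 2 → not divisible by 4
Not divisible by 4 → not a leap year

No


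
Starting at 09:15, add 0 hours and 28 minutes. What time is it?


09:43

Start: 555 minutes from midnight
Add: 28 minutes
Total: 583 minutes
Hours: 583 ÷ 60 = 9 remainder 43


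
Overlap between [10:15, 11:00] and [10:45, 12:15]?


15 minutes

Meeting A: 615-660 (in minutes from midnight)
Meeting B: 645-735
Overlap start = max(615, 645) = 645
Overlap end = min(660, 735) = 660
Overlap = max(0, 660 - 645) = 15 min


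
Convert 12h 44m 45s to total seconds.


Hours: 12 × 3600 = 43200
Minutes: 44 × 60 = 2640
Seconds: 45
Total = 43200 + 2640 + 45 = 45885

45885 seconds


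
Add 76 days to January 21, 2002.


Start: January 21, 2002
Add 76 days
January 21 → February 1: 31 - 21 + 1 = 11 days (76 - 11 = 65 left)
February 1 → March 1: 28 - 1 + 1 = 28 days (65 - 28 = 37 left)
March 1 → April 1: 31 - 1 + 1 = 31 days (37 - 31 = 6 left)
April 1 + 6 = April 7, 2002

April 7, 2002


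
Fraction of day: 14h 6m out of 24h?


0.5875 (58.75%)

Total minutes: 14×60 + 6 = 846
Day = 24×60 = 1440 minutes
Fraction = 846/1440 = 0.5875
As a percentage: 846/1440 × 100 = 58.75%


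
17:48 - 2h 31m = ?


15:17

Start: 1068 minutes from midnight
Subtract: 151 minutes
Remaining: 1068 - 151 = 917
Hours: 15, Minutes: 17


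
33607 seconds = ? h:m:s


9h 20m 7s

Hours: 33607 ÷ 3600 = 9 remainder 1207
Minutes: 1207 ÷ 60 = 20 remainder 7
Seconds: 7


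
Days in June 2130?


Month: June (month 6)
June has 30 days

30 days


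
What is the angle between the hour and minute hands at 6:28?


Hour hand = 6×30 + 28×0.5 = 194.0°
Minute hand = 28×6 = 168°
Difference = |194.0 - 168| = 26.0°

26.0°


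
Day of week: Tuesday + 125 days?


Start: Tuesday (index 1)
(1 + 125) mod 7
= 126 mod 7
= 0
Index 0 → Monday

Monday


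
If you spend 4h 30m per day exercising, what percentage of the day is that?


18.8%

Time: 270 minutes
Day: 1440 minutes
Percentage = (270/1440) × 100 ≈ 18.8%


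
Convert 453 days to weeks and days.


64 weeks 5 days

Weeks: 453 ÷ 7 = 64 remainder 5


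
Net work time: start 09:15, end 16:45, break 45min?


Total time = (16×60+45) - (9×60+15)
= 1005 - 555 = 450 min
Minus break: 450 - 45 = 405 min
= 6h 45m

6h 45m (405 minutes)


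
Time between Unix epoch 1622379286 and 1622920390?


Difference = 1622920390 - 1622379286 = 541104 seconds
In hours: 541104 / 3600 ≈ 150.3
In days: 541104 / 86400 ≈ 6.26

541104 seconds (150.3 hours / 6.26 days)


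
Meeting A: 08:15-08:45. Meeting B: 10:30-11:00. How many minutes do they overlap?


0 minutes

Meeting A: 495-525 (in minutes from midnight)
Meeting B: 630-660
Overlap start = max(495, 630) = 630
Overlap end = min(525, 660) = 525
Overlap = max(0, 525 - 630) = 0 min


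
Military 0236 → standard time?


Hour: 2
2 < 12 → AM

2:36 AM


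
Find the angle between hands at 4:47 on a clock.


138.5°

Hour hand = 4×30 + 47×0.5 = 143.5°
Minute hand = 47×6 = 282°
Difference = |143.5 - 282| = 138.5°


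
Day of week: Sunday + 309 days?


Start: Sunday (index 6)
(6 + 309) mod 7
= 315 mod 7
= 0
Index 0 → Monday

Monday


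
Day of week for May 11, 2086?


Zeller's congruence:
q=11, m=5, k=86, j=20
h = (11 + ⌊13×6/5⌋ + 86 + ⌊86/4⌋ + ⌊20/4⌋ - 2×20) mod 7
= (11 + 15 + 86 + 21 + 5 - 40) mod 7
= 98 mod 7 = 0
h=0 → Saturday

Saturday


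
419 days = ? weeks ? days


59 weeks 6 days

Weeks: 419 ÷ 7 = 59 remainder 6


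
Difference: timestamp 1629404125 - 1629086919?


Difference = 1629404125 - 1629086919 = 317206 seconds
In hours: 317206 / 3600 ≈ 88.1
In days: 317206 / 86400 ≈ 3.67

317206 seconds (88.1 hours / 3.67 days)


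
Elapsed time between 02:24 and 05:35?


3h 11m

End time in minutes: 5×60 + 35 = 335
Start time in minutes: 2×60 + 24 = 144
Difference = 335 - 144 = 191 minutes
= 3 hours 11 minutes


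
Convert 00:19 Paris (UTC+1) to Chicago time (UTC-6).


17:19 (previous day)

Time difference = UTC-6 - UTC+1 = -7 hours
New hour = (0 -7) mod 24
= -7 mod 24 = 17
Minutes unchanged → 17:19; -7 < 0 → previous day


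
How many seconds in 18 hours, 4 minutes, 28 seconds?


65068 seconds

Hours: 18 × 3600 = 64800
Minutes: 4 × 60 = 240
Seconds: 28
Total = 64800 + 240 + 28 = 65068


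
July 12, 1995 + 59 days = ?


September 9, 1995

Start: July 12, 1995
Add 59 days
July 12 → August 1: 31 - 12 + 1 = 20 days (59 - 20 = 39 left)
August 1 → September 1: 31 - 1 + 1 = 31 days (39 - 31 = 8 left)
September 1 + 8 = September 9, 1995


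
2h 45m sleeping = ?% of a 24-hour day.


11.5%

Time: 165 minutes
Day: 1440 minutes
Percentage = (165/1440) × 100 ≈ 11.5%


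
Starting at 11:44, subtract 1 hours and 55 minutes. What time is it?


09:49

Start: 704 minutes from midnight
Subtract: 115 minutes
Remaining: 704 - 115 = 589
Hours: 9, Minutes: 49


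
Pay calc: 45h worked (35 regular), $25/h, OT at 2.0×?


Regular: 35h × $25 = $875.00
Overtime: 45 - 35 = 10h
OT pay: 10h × $25 × 2.0 = $500.00
Total = $875.00 + $500.00 = $1375.00

$1375.00


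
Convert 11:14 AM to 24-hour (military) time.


11:14

Input: 11:14 AM
AM hour stays: 11


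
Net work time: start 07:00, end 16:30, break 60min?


8h 30m (510 minutes)

Total time = (16×60+30) - (7×60+0)
= 990 - 420 = 570 min
Minus break: 570 - 60 = 510 min
= 8h 30m


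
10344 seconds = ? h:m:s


2h 52m 24s

Hours: 10344 ÷ 3600 = 2 remainder 3144
Minutes: 3144 ÷ 60 = 52 remainder 24
Seconds: 24


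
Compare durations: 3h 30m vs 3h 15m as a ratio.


Duration 1: 210 minutes
Duration 2: 195 minutes
Ratio = 210:195
GCD = 15
Simplified = 14:13
As a decimal: 14/13 ≈ 1.08

14:13 (1.08)


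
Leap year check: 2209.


No

Rules: divisible by 4 AND (not by 100 OR by 400)
2209 ÷ 4 = 552 remainder 1 → not divisible by 4
Not divisible by 4 → not a leap year


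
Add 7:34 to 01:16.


Start: 76 minutes from midnight
Add: 454 minutes
Total: 530 minutes
Hours: 530 ÷ 60 = 8 remainder 50

08:50


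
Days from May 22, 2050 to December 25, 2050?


217 days

From May 22, 2050 to December 25, 2050
Rest of May 2050: 31 - 22 = 9
Full months: June 30, July 31, August 31, September 30, October 31, November 30
Days into December 2050: 25
Total = 9 + 30 + 31 + 31 + 30 + 31 + 30 + 25 = 217 days


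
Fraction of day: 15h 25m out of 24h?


0.6424 (64.24%)

Total minutes: 15×60 + 25 = 925
Day = 24×60 = 1440 minutes
Fraction = 925/1440 ≈ 0.6424
As a percentage: 925/1440 × 100 ≈ 64.24%


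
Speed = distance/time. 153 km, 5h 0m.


Distance: 153 km
Time: 5 hours
Speed = 153 / 5 = 30.6 km/h

30.6 km/h


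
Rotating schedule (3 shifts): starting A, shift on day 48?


Shift C

Shifts: A, B, C
Start: A (index 0)
Day 48: (0 + 48 - 1) mod 3
= 47 mod 3
= 2
Index 2 → shift C


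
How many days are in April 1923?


Month: April (month 4)
April has 30 days

30 days


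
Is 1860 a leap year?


Rules: divisible by 4 AND (not by 100 OR by 400)
1860 ÷ 4 = 465 exactly → divisible by 4
1860 ÷ 100 = 18 remainder 60 → not divisible by 100
Divisible by 4 but not by 100 → leap year

Yes


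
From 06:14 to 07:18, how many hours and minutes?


1h 4m

End time in minutes: 7×60 + 18 = 438
Start time in minutes: 6×60 + 14 = 374
Difference = 438 - 374 = 64 minutes
= 1 hours 4 minutes


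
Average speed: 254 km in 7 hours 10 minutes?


35.4 km/h

Distance: 254 km
Time: 7h 10m = 430 min = 430/60 = 43/6 hours
Speed = 254 ÷ (43/6) = 254 × 6 / 43 = 1524/43 ≈ 35.4 km/h


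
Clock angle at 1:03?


Hour hand = 1×30 + 3×0.5 = 31.5°
Minute hand = 3×6 = 18°
Difference = |31.5 - 18| = 13.5°

13.5°


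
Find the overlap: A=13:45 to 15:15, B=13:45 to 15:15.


90 minutes

Meeting A: 825-915 (in minutes from midnight)
Meeting B: 825-915
Overlap start = max(825, 825) = 825
Overlap end = min(915, 915) = 915
Overlap = max(0, 915 - 825) = 90 min


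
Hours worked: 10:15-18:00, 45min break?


7h 0m (420 minutes)

Total time = (18×60+0) - (10×60+15)
= 1080 - 615 = 465 min
Minus break: 465 - 45 = 420 min
= 7h 0m


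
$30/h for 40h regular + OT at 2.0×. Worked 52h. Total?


$1920.00

Regular: 40h × $30 = $1200.00
Overtime: 52 - 40 = 12h
OT pay: 12h × $30 × 2.0 = $720.00
Total = $1200.00 + $720.00 = $1920.00


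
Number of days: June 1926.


30 days

Month: June (month 6)
June has 30 days


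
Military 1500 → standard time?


Hour: 15
15 - 12 = 3 → PM

3:00 PM


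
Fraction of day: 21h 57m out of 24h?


Total minutes: 21×60 + 57 = 1317
Day = 24×60 = 1440 minutes
Fraction = 1317/1440 ≈ 0.9146
As a percentage: 1317/1440 × 100 ≈ 91.46%

0.9146 (91.46%)


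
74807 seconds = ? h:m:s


Hours: 74807 ÷ 3600 = 20 remainder 2807
Minutes: 2807 ÷ 60 = 46 remainder 47
Seconds: 47

20h 46m 47s


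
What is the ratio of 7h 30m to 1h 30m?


Duration 1: 450 minutes
Duration 2: 90 minutes
Ratio = 450:90
GCD = 90
Simplified = 5:1
As a decimal: 5/1 = 5.00

5:1 (5.00)


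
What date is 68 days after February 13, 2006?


Start: February 13, 2006
Add 68 days
February 13 → March 1: 28 - 13 + 1 = 16 days (68 - 16 = 52 left)
March 1 → April 1: 31 - 1 + 1 = 31 days (52 - 31 = 21 left)
April 1 + 21 = April 22, 2006

April 22, 2006


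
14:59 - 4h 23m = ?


10:36

Start: 899 minutes from midnight
Subtract: 263 minutes
Remaining: 899 - 263 = 636
Hours: 10, Minutes: 36


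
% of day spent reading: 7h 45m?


Time: 465 minutes
Day: 1440 minutes
Percentage = (465/1440) × 100 ≈ 32.3%

32.3%


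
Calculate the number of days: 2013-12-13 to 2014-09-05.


From December 13, 2013 to September 5, 2014
Rest of December 2013: 31 - 13 = 18
Full months: January 31, February 2014 28, March 31, April 30, May 31, June 30, July 31, August 31
Days into September 2014: 5
Total = 18 + 31 + 28 + 31 + 30 + 31 + 30 + 31 + 31 + 5 = 266 days

266 days


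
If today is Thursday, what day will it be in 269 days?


Sunday

Start: Thursday (index 3)
(3 + 269) mod 7
= 272 mod 7
= 6
Index 6 → Sunday


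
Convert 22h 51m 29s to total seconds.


82289 seconds

Hours: 22 × 3600 = 79200
Minutes: 51 × 60 = 3060
Seconds: 29
Total = 79200 + 3060 + 29 = 82289


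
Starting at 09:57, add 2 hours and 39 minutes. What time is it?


Start: 597 minutes from midnight
Add: 159 minutes
Total: 756 minutes
Hours: 756 ÷ 60 = 12 remainder 36

12:36


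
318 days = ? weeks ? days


Weeks: 318 ÷ 7 = 45 remainder 3

45 weeks 3 days


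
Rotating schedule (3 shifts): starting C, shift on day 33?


Shifts: A, B, C
Start: C (index 2)
Day 33: (2 + 33 - 1) mod 3
= 34 mod 3
= 1
Index 1 → shift B

Shift B


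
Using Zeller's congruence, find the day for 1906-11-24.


Zeller's congruence:
q=24, m=11, k=6, j=19
h = (24 + ⌊13×12/5⌋ + 6 + ⌊6/4⌋ + ⌊19/4⌋ - 2×19) mod 7
= (24 + 31 + 6 + 1 + 4 - 38) mod 7
= 28 mod 7 = 0
h=0 → Saturday

Saturday


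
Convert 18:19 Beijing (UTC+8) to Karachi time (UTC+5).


Time difference = UTC+5 - UTC+8 = -3 hours
New hour = (18 -3) mod 24
= 15 mod 24 = 15
Minutes unchanged → 15:19

15:19


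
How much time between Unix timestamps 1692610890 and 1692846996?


236106 seconds (65.6 hours / 2.73 days)

Difference = 1692846996 - 1692610890 = 236106 seconds
In hours: 236106 / 3600 ≈ 65.6
In days: 236106 / 86400 ≈ 2.73


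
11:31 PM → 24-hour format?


23:31

Input: 11:31 PM
PM: 11 + 12 = 23


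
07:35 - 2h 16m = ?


Start: 455 minutes from midnight
Subtract: 136 minutes
Remaining: 455 - 136 = 319
Hours: 5, Minutes: 19

05:19


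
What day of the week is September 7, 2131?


Zeller's congruence:
q=7, m=9, k=31, j=21
h = (7 + ⌊13×10/5⌋ + 31 + ⌊31/4⌋ + ⌊21/4⌋ - 2×21) mod 7
= (7 + 26 + 31 + 7 + 5 - 42) mod 7
= 34 mod 7 = 6
h=6 → Friday

Friday


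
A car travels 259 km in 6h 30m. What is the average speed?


Distance: 259 km
Time: 6h 30m = 390 min = 390/60 = 13/2 hours
Speed = 259 ÷ (13/2) = 259 × 2 / 13 = 518/13 ≈ 39.8 km/h

39.8 km/h


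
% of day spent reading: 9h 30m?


39.6%

Time: 570 minutes
Day: 1440 minutes
Percentage = (570/1440) × 100 ≈ 39.6%


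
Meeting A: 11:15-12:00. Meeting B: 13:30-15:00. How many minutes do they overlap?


0 minutes

Meeting A: 675-720 (in minutes from midnight)
Meeting B: 810-900
Overlap start = max(675, 810) = 810
Overlap end = min(720, 900) = 720
Overlap = max(0, 720 - 810) = 0 min


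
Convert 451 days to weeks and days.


64 weeks 3 days

Weeks: 451 ÷ 7 = 64 remainder 3


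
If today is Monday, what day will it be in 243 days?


Saturday

Start: Monday (index 0)
(0 + 243) mod 7
= 243 mod 7
= 5
Index 5 → Saturday


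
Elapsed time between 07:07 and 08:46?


1h 39m

End time in minutes: 8×60 + 46 = 526
Start time in minutes: 7×60 + 7 = 427
Difference = 526 - 427 = 99 minutes
= 1 hours 39 minutes


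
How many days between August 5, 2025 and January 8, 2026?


156 days

From August 5, 2025 to January 8, 2026
Rest of August 2025: 31 - 5 = 26
Full months: September 30, October 31, November 30, December 31
Days into January 2026: 8
Total = 26 + 30 + 31 + 30 + 31 + 8 = 156 days


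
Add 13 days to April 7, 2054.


April 20, 2054

Start: April 7, 2054
Add 13 days
April 7 + 13 = April 20, 2054


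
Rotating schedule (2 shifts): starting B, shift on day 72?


Shifts: A, B
Start: B (index 1)
Day 72: (1 + 72 - 1) mod 2
= 72 mod 2
= 0
Index 0 → shift A

Shift A


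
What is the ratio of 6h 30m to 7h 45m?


Duration 1: 390 minutes
Duration 2: 465 minutes
Ratio = 390:465
GCD = 15
Simplified = 26:31
As a decimal: 26/31 ≈ 0.84

26:31 (0.84)


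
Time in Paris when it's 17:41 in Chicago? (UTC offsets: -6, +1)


Time difference = UTC+1 - UTC-6 = +7 hours
New hour = (17 + 7) mod 24
= 24 mod 24 = 0
Minutes unchanged → 00:41; 24 ≥ 24 → next day

00:41 (next day)


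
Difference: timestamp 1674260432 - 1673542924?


Difference = 1674260432 - 1673542924 = 717508 seconds
In hours: 717508 / 3600 ≈ 199.3
In days: 717508 / 86400 ≈ 8.30

717508 seconds (199.3 hours / 8.30 days)


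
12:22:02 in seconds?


44522 seconds

Hours: 12 × 3600 = 43200
Minutes: 22 × 60 = 1320
Seconds: 2
Total = 43200 + 1320 + 2 = 44522


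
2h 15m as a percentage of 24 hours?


Total minutes: 2×60 + 15 = 135
Day = 24×60 = 1440 minutes
Fraction = 135/1440 ≈ 0.0938
As a percentage: 135/1440 × 100 ≈ 9.38%

0.0938 (9.38%)


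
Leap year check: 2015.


No

Rules: divisible by 4 AND (not by 100 OR by 400)
2015 ÷ 4 = 503 remainder 3 → not divisible by 4
Not divisible by 4 → not a leap year


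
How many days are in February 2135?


Month: February (month 2)
February: 28 or 29 (leap year)
2135 leap year? No

28 days


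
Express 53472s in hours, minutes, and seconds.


Hours: 53472 ÷ 3600 = 14 remainder 3072
Minutes: 3072 ÷ 60 = 51 remainder 12
Seconds: 12

14h 51m 12s


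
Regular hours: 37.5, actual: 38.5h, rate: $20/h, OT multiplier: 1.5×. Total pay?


$780.00

Regular: 37.5h × $20 = $750.00
Overtime: 38.5 - 37.5 = 1.0h
OT pay: 1.0h × $20 × 1.5 = $30.00
Total = $750.00 + $30.00 = $780.00


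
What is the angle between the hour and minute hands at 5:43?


Hour hand = 5×30 + 43×0.5 = 171.5°
Minute hand = 43×6 = 258°
Difference = |171.5 - 258| = 86.5°

86.5°


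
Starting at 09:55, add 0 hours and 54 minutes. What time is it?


Start: 595 minutes from midnight
Add: 54 minutes
Total: 649 minutes
Hours: 649 ÷ 60 = 10 remainder 49

10:49


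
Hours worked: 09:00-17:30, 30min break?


Total time = (17×60+30) - (9×60+0)
= 1050 - 540 = 510 min
Minus break: 510 - 30 = 480 min
= 8h 0m

8h 0m (480 minutes)


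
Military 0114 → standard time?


Hour: 1
1 < 12 → AM

1:14 AM


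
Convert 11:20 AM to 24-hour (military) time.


11:20

Input: 11:20 AM
AM hour stays: 11


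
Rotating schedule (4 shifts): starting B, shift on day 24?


Shift A

Shifts: A, B, C, D
Start: B (index 1)
Day 24: (1 + 24 - 1) mod 4
= 24 mod 4
= 0
Index 0 → shift A


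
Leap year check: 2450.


Rules: divisible by 4 AND (not by 100 OR by 400)
2450 ÷ 4 = 612 remainder 2 → not divisible by 4
Not divisible by 4 → not a leap year

No


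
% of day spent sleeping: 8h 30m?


Time: 510 minutes
Day: 1440 minutes
Percentage = (510/1440) × 100 ≈ 35.4%

35.4%


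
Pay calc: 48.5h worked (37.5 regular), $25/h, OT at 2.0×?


Regular: 37.5h × $25 = $937.50
Overtime: 48.5 - 37.5 = 11.0h
OT pay: 11.0h × $25 × 2.0 = $550.00
Total = $937.50 + $550.00 = $1487.50

$1487.50


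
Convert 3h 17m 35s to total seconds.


Hours: 3 × 3600 = 10800
Minutes: 17 × 60 = 1020
Seconds: 35
Total = 10800 + 1020 + 35 = 11855

11855 seconds


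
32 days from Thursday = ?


Start: Thursday (index 3)
(3 + 32) mod 7
= 35 mod 7
= 0
Index 0 → Monday

Monday


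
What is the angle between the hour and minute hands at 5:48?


Hour hand = 5×30 + 48×0.5 = 174.0°
Minute hand = 48×6 = 288°
Difference = |174.0 - 288| = 114.0°

114.0°


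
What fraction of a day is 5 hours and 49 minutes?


0.2424 (24.24%)

Total minutes: 5×60 + 49 = 349
Day = 24×60 = 1440 minutes
Fraction = 349/1440 ≈ 0.2424
As a percentage: 349/1440 × 100 ≈ 24.24%


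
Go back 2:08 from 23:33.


Start: 1413 minutes from midnight
Subtract: 128 minutes
Remaining: 1413 - 128 = 1285
Hours: 21, Minutes: 25

21:25


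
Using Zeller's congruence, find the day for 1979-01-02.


Tuesday

Zeller's congruence:
q=2, m=13, k=78, j=19
h = (2 + ⌊13×14/5⌋ + 78 + ⌊78/4⌋ + ⌊19/4⌋ - 2×19) mod 7
= (2 + 36 + 78 + 19 + 4 - 38) mod 7
= 101 mod 7 = 3
h=3 → Tuesday


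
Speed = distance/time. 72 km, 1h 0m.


72.0 km/h

Distance: 72 km
Time: 1 hours
Speed = 72 / 1 = 72.0 km/h


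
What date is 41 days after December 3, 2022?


January 13, 2023

Start: December 3, 2022
Add 41 days
December 3 → January 1: 31 - 3 + 1 = 29 days (41 - 29 = 12 left)
January 1 + 12 = January 13, 2023
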